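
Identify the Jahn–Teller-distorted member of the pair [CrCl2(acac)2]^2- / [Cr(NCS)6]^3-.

[CrCl2(acac)2]^2-

[CrCl2(acac)2]^2-: Each chloride is −1; each acetylacetonate is −1; balancing the −2 overall charge requires Cr(II). Chromium is a group-6 element; Cr(II) is therefore d⁴. Acetylacetonate and chloride are weak-field ligands for a first-row metal, so the complex is high-spin. The t₂g³e_g¹ (high-spin) configuration has an unevenly filled e_g set; the Jahn–Teller theorem predicts a tetragonal distortion (typically axial elongation) to lift the degeneracy.
[Cr(NCS)6]^3-: Summing ligand charges against the −3 overall charge gives an oxidation state of +3 for chromium. Chromium is a group-6 element; Cr(III) is therefore d³. The d³ configuration leaves the e_g set evenly filled (or empty) — no strong Jahn–Teller driving force.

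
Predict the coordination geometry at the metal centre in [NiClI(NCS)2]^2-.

Each chloride is −1; each iodide is −1; each isothiocyanate is −1; balancing the −2 overall charge requires Ni(II).
Group 10 minus oxidation state 2 gives a d⁸ configuration.
With 4 monodentate ligands the coordination number is 4.
Chloride, iodide, and isothiocyanate are weak-field ligands.
With weak-field ligands the CFSE gain from square planar is small, so a 3d d⁸ ion takes the sterically preferred tetrahedral geometry.

tetrahedral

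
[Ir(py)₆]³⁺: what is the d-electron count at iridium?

d6

Ligand charges: pyridine is neutral. With an overall charge of +3 the iridium centre must be in the +3 oxidation state.
Iridium is a group-9 element; Ir(III) is therefore d⁶.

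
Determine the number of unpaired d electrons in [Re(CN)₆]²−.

3

Summing ligand charges against the −2 overall charge gives an oxidation state of +4 for rhenium.
Rhenium is a group-7 element; Re(IV) is therefore d³.
In an octahedral field the d³ configuration is t₂g³e_g⁰ (only one arrangement possible), giving 3 unpaired electrons.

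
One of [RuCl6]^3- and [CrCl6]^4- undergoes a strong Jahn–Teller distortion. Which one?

[CrCl6]^4-

[RuCl6]^3-: Ligand charges: each chloride is −1. With an overall charge of −3 the ruthenium centre must be in the +3 oxidation state. Group 8 minus oxidation state 3 gives a d⁵ configuration. A 4d ion has a large Δₒ and is invariably low-spin. The d⁵ configuration leaves the e_g set evenly filled (or empty) — no strong Jahn–Teller driving force.
[CrCl6]^4-: Each chloride is −1; balancing the −4 overall charge requires Cr(II). Group 6 minus oxidation state 2 gives a d⁴ configuration. Chloride is a weak-field ligand for a first-row metal, so the complex is high-spin. The t₂g³e_g¹ (high-spin) configuration has an unevenly filled e_g set; the Jahn–Teller theorem predicts a tetragonal distortion (typically axial elongation) to lift the degeneracy.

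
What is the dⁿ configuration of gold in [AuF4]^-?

Ligand charges: each fluoride is −1. With an overall charge of −1 the gold centre must be in the +3 oxidation state.
Gold is a group-11 element; Au(III) is therefore d⁸.

d8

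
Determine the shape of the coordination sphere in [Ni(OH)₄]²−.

tetrahedral

Each hydroxide is −1; balancing the −2 overall charge requires Ni(II).
Nickel is a group-10 element; Ni(II) is therefore d⁸.
With 4 monodentate ligands the coordination number is 4.
Hydroxide is a weak-field ligand.
With weak-field ligands the CFSE gain from square planar is small, so a 3d d⁸ ion takes the sterically preferred tetrahedral geometry.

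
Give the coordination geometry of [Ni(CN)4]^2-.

square planar

Summing ligand charges against the −2 overall charge gives an oxidation state of +2 for nickel.
Nickel is a group-10 element; Ni(II) is therefore d⁸.
Coordination number: 4.
Cyanide is a strong-field ligand (high in the spectrochemical series).
A 3d d⁸ ion with strong-field ligands gains enough CFSE to favour square planar over tetrahedral.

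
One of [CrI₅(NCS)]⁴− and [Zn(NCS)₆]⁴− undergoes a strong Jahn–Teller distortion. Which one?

[CrI₅(NCS)]⁴−: Ligand charges: each iodide is −1; each isothiocyanate is −1. With an overall charge of −4 the chromium centre must be in the +2 oxidation state. Group 6 minus oxidation state 2 gives a d⁴ configuration. Iodide and isothiocyanate are weak-field ligands for a first-row metal, so the complex is high-spin. The t₂g³e_g¹ (high-spin) configuration has an unevenly filled e_g set; the Jahn–Teller theorem predicts a tetragonal distortion (typically axial elongation) to lift the degeneracy.
[Zn(NCS)₆]⁴−: Each isothiocyanate is −1; balancing the −4 overall charge requires Zn(II). Zn sits in group 12, so the d-electron count is 12 − 2 = 10. The d¹⁰ configuration leaves the e_g set evenly filled (or empty) — no strong Jahn–Teller driving force.

[CrI₅(NCS)]⁴−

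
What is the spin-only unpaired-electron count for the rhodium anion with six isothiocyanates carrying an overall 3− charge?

Ligand charges: each isothiocyanate is −1. With an overall charge of −3 the rhodium centre must be in the +3 oxidation state.
Group 9 minus oxidation state 3 gives a d⁶ configuration.
The spin state decides the count: a 4d ion has a large Δₒ and is invariably low-spin.
An octahedral low-spin d⁶ ion is t₂g⁶e_g⁰, giving 0 unpaired electrons.

0 unpaired electrons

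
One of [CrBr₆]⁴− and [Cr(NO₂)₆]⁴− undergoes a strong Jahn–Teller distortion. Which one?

[CrBr₆]⁴−

[CrBr₆]⁴−: Each bromide is −1; balancing the −4 overall charge requires Cr(II). Cr sits in group 6, so the d-electron count is 6 − 2 = 4. Bromide is a weak-field ligand for a first-row metal, so the complex is high-spin. The t₂g³e_g¹ (high-spin) configuration has an unevenly filled e_g set; the Jahn–Teller theorem predicts a tetragonal distortion (typically axial elongation) to lift the degeneracy.
[Cr(NO₂)₆]⁴−: Summing ligand charges against the −4 overall charge gives an oxidation state of +2 for chromium. Chromium is a group-6 element; Cr(II) is therefore d⁴. Nitro (N-bound nitrite) is a strong-field ligand (high in the spectrochemical series) for a first-row metal, so the complex is low-spin. The d⁴ configuration leaves the e_g set evenly filled (or empty) — no strong Jahn–Teller driving force.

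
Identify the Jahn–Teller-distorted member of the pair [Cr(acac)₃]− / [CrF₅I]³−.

[Cr(acac)₃]−

[Cr(acac)₃]−: Each acetylacetonate is −1; balancing the −1 overall charge requires Cr(II). Cr sits in group 6, so the d-electron count is 6 − 2 = 4. Acetylacetonate is a weak-field ligand for a first-row metal, so the complex is high-spin. The t₂g³e_g¹ (high-spin) configuration has an unevenly filled e_g set; the Jahn–Teller theorem predicts a tetragonal distortion (typically axial elongation) to lift the degeneracy.
[CrF₅I]³−: Each fluoride is −1; each iodide is −1; balancing the −3 overall charge requires Cr(III). Group 6 minus oxidation state 3 gives a d³ configuration. The d³ configuration leaves the e_g set evenly filled (or empty) — no strong Jahn–Teller driving force.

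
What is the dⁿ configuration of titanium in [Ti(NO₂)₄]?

Summing ligand charges against the 0 overall charge gives an oxidation state of +4 for titanium.
Titanium is a group-4 element; Ti(IV) is therefore d⁰.

d0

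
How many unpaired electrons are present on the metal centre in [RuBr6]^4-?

Ligand charges: each bromide is −1. With an overall charge of −4 the ruthenium centre must be in the +2 oxidation state.
Group 8 minus oxidation state 2 gives a d⁶ configuration.
The spin state decides the count: a 4d ion has a large Δₒ and is invariably low-spin.
An octahedral low-spin d⁶ ion is t₂g⁶e_g⁰, giving 0 unpaired electrons.

0 unpaired electrons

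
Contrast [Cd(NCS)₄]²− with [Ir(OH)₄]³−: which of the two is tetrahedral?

[Cd(NCS)₄]²−

For [Cd(NCS)₄]²−: Each isothiocyanate is −1; balancing the −2 overall charge requires Cd(II). Cadmium is a group-12 element; Cd(II) is therefore d¹⁰. A d¹⁰ ion has no crystal-field stabilisation preference between square planar and tetrahedral, so four ligands adopt the sterically favoured tetrahedral geometry. → tetrahedral.
For [Ir(OH)₄]³−: Summing ligand charges against the −3 overall charge gives an oxidation state of +1 for iridium. Iridium is a group-9 element; Ir(I) is therefore d⁸. A 5d d⁸ ion has a large crystal-field splitting; square planar leaves the high-energy d_{x²−y²} orbital empty and maximises CFSE. → square planar.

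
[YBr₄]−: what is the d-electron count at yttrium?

d⁰

Summing ligand charges against the −1 overall charge gives an oxidation state of +3 for yttrium.
Y sits in group 3, so the d-electron count is 3 − 3 = 0.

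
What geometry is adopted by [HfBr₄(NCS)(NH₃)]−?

octahedral

Each bromide is −1; each isothiocyanate is −1; ammonia is neutral; balancing the −1 overall charge requires Hf(IV).
Hafnium is a group-4 element; Hf(IV) is therefore d⁰.
With 6 monodentate ligands the coordination number is 6.
Six donors around a single metal centre give an octahedral coordination sphere.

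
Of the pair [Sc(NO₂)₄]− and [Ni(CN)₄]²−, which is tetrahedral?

For [Sc(NO₂)₄]−: Ligand charges: each nitro (N-bound nitrite) is −1. With an overall charge of −1 the scandium centre must be in the +3 oxidation state. Scandium is a group-3 element; Sc(III) is therefore d⁰. A d⁰ ion has no crystal-field stabilisation preference between square planar and tetrahedral, so four ligands adopt the sterically favoured tetrahedral geometry. → tetrahedral.
For [Ni(CN)₄]²−: Each cyanide is −1; balancing the −2 overall charge requires Ni(II). Group 10 minus oxidation state 2 gives a d⁸ configuration. Cyanide is a strong-field ligand (high in the spectrochemical series). A 3d d⁸ ion with strong-field ligands gains enough CFSE to favour square planar over tetrahedral. → square planar.

[Sc(NO₂)₄]−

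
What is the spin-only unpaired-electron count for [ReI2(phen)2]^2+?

3

Ligand charges: each iodide is −1; 1,10-phenanthroline is neutral. With an overall charge of +2 the rhenium centre must be in the +4 oxidation state.
Rhenium is a group-7 element; Re(IV) is therefore d³.
Counting donor atoms: 2×iodide (monodentate) → 2 donors; 2×1,10-phenanthroline (bidentate) → 4 donors. Coordination number = 6.
In an octahedral field the d³ configuration is t₂g³e_g⁰ (only one arrangement possible), giving 3 unpaired electrons.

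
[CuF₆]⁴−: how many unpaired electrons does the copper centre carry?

1 unpaired electron

Ligand charges: each fluoride is −1. With an overall charge of −4 the copper centre must be in the +2 oxidation state.
Copper is a group-11 element; Cu(II) is therefore d⁹.
In an octahedral field the d⁹ configuration is t₂g⁶e_g³ (only one arrangement possible), giving 1 unpaired electron.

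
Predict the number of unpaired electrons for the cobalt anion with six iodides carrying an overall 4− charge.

3 unpaired electrons

Ligand charges: each iodide is −1. With an overall charge of −4 the cobalt centre must be in the +2 oxidation state.
Co sits in group 9, so the d-electron count is 9 − 2 = 7.
The spin state decides the count: Iodide is a weak-field ligand for a first-row metal, so the complex is high-spin.
An octahedral high-spin d⁷ ion is t₂g⁵e_g², giving 3 unpaired electrons.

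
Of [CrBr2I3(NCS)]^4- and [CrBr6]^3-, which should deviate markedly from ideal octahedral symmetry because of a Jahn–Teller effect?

[CrBr2I3(NCS)]^4-

[CrBr2I3(NCS)]^4-: Ligand charges: each bromide is −1; each iodide is −1; each isothiocyanate is −1. With an overall charge of −4 the chromium centre must be in the +2 oxidation state. Group 6 minus oxidation state 2 gives a d⁴ configuration. Bromide, iodide, and isothiocyanate are weak-field ligands for a first-row metal, so the complex is high-spin. The t₂g³e_g¹ (high-spin) configuration has an unevenly filled e_g set; the Jahn–Teller theorem predicts a tetragonal distortion (typically axial elongation) to lift the degeneracy.
[CrBr6]^3-: Each bromide is −1; balancing the −3 overall charge requires Cr(III). Cr sits in group 6, so the d-electron count is 6 − 3 = 3. The d³ configuration leaves the e_g set evenly filled (or empty) — no strong Jahn–Teller driving force.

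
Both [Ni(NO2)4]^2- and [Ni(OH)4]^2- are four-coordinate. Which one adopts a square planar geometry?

[Ni(NO2)4]^2-

For [Ni(NO2)4]^2-: Summing ligand charges against the −2 overall charge gives an oxidation state of +2 for nickel. Nickel is a group-10 element; Ni(II) is therefore d⁸. Nitro (N-bound nitrite) is a strong-field ligand (high in the spectrochemical series). A 3d d⁸ ion with strong-field ligands gains enough CFSE to favour square planar over tetrahedral. → square planar.
For [Ni(OH)4]^2-: Each hydroxide is −1; balancing the −2 overall charge requires Ni(II). Nickel is a group-10 element; Ni(II) is therefore d⁸. Hydroxide is a weak-field ligand. With weak-field ligands the CFSE gain from square planar is small, so a 3d d⁸ ion takes the sterically preferred tetrahedral geometry. → tetrahedral.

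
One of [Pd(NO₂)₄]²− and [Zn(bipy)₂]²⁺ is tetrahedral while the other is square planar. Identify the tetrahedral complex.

For [Pd(NO₂)₄]²−: Ligand charges: each nitro (N-bound nitrite) is −1. With an overall charge of −2 the palladium centre must be in the +2 oxidation state. Group 10 minus oxidation state 2 gives a d⁸ configuration. A 4d d⁸ ion has a large crystal-field splitting; square planar leaves the high-energy d_{x²−y²} orbital empty and maximises CFSE. → square planar.
For [Zn(bipy)₂]²⁺: Summing ligand charges against the +2 overall charge gives an oxidation state of +2 for zinc. Zn sits in group 12, so the d-electron count is 12 − 2 = 10. A d¹⁰ ion has no crystal-field stabilisation preference between square planar and tetrahedral, so four ligands adopt the sterically favoured tetrahedral geometry. → tetrahedral.

[Zn(bipy)₂]²⁺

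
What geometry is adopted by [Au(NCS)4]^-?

Each isothiocyanate is −1; balancing the −1 overall charge requires Au(III).
Group 11 minus oxidation state 3 gives a d⁸ configuration.
With 4 monodentate ligands the coordination number is 4.
A 5d d⁸ ion has a large crystal-field splitting; square planar leaves the high-energy d_{x²−y²} orbital empty and maximises CFSE.

square planar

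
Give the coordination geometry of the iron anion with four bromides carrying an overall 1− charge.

Each bromide is −1; balancing the −1 overall charge requires Fe(III).
Group 8 minus oxidation state 3 gives a d⁵ configuration.
Coordination number: 4.
Bromide is a weak-field ligand.
A high-spin d⁵ ion has zero CFSE in either geometry, so four ligands adopt the sterically favoured tetrahedral geometry.

tetrahedral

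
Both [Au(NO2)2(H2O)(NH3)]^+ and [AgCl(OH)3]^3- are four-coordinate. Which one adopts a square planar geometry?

[Au(NO2)2(H2O)(NH3)]^+

For [Au(NO2)2(H2O)(NH3)]^+: Ligand charges: each nitro (N-bound nitrite) is −1; water is neutral; ammonia is neutral. With an overall charge of +1 the gold centre must be in the +3 oxidation state. Group 11 minus oxidation state 3 gives a d⁸ configuration. A 5d d⁸ ion has a large crystal-field splitting; square planar leaves the high-energy d_{x²−y²} orbital empty and maximises CFSE. → square planar.
For [AgCl(OH)3]^3-: Summing ligand charges against the −3 overall charge gives an oxidation state of +1 for silver. Silver is a group-11 element; Ag(I) is therefore d¹⁰. A d¹⁰ ion has no crystal-field stabilisation preference between square planar and tetrahedral, so four ligands adopt the sterically favoured tetrahedral geometry. → tetrahedral.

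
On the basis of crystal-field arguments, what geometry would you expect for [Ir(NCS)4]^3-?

Summing ligand charges against the −3 overall charge gives an oxidation state of +1 for iridium.
Ir sits in group 9, so the d-electron count is 9 − 1 = 8.
With 4 monodentate ligands the coordination number is 4.
A 5d d⁸ ion has a large crystal-field splitting; square planar leaves the high-energy d_{x²−y²} orbital empty and maximises CFSE.

square planar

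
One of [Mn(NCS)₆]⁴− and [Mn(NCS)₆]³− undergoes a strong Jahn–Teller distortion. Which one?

[Mn(NCS)₆]⁴−: Ligand charges: each isothiocyanate is −1. With an overall charge of −4 the manganese centre must be in the +2 oxidation state. Group 7 minus oxidation state 2 gives a d⁵ configuration. Isothiocyanate is a weak-field ligand for a first-row metal, so the complex is high-spin. The d⁵ configuration leaves the e_g set evenly filled (or empty) — no strong Jahn–Teller driving force.
[Mn(NCS)₆]³−: Summing ligand charges against the −3 overall charge gives an oxidation state of +3 for manganese. Manganese is a group-7 element; Mn(III) is therefore d⁴. Isothiocyanate is a weak-field ligand for a first-row metal, so the complex is high-spin. The t₂g³e_g¹ (high-spin) configuration has an unevenly filled e_g set; the Jahn–Teller theorem predicts a tetragonal distortion (typically axial elongation) to lift the degeneracy.

[Mn(NCS)₆]³−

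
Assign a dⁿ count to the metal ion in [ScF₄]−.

Each fluoride is −1; balancing the −1 overall charge requires Sc(III).
Group 3 minus oxidation state 3 gives a d⁰ configuration.

d0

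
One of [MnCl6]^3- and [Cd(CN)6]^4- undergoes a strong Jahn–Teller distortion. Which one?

[MnCl6]^3-

[MnCl6]^3-: Ligand charges: each chloride is −1. With an overall charge of −3 the manganese centre must be in the +3 oxidation state. Group 7 minus oxidation state 3 gives a d⁴ configuration. Chloride is a weak-field ligand for a first-row metal, so the complex is high-spin. The t₂g³e_g¹ (high-spin) configuration has an unevenly filled e_g set; the Jahn–Teller theorem predicts a tetragonal distortion (typically axial elongation) to lift the degeneracy.
[Cd(CN)6]^4-: Each cyanide is −1; balancing the −4 overall charge requires Cd(II). Cd sits in group 12, so the d-electron count is 12 − 2 = 10. The d¹⁰ configuration leaves the e_g set evenly filled (or empty) — no strong Jahn–Teller driving force.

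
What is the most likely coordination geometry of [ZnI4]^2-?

tetrahedral

Summing ligand charges against the −2 overall charge gives an oxidation state of +2 for zinc.
Zn sits in group 12, so the d-electron count is 12 − 2 = 10.
With 4 monodentate ligands the coordination number is 4.
A d¹⁰ ion has no crystal-field stabilisation preference between square planar and tetrahedral, so four ligands adopt the sterically favoured tetrahedral geometry.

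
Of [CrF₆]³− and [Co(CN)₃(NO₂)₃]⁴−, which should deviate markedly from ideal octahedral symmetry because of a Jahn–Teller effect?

[CrF₆]³−: Each fluoride is −1; balancing the −3 overall charge requires Cr(III). Chromium is a group-6 element; Cr(III) is therefore d³. The d³ configuration leaves the e_g set evenly filled (or empty) — no strong Jahn–Teller driving force.
[Co(CN)₃(NO₂)₃]⁴−: Ligand charges: each cyanide is −1; each nitro (N-bound nitrite) is −1. With an overall charge of −4 the cobalt centre must be in the +2 oxidation state. Group 9 minus oxidation state 2 gives a d⁷ configuration. Cyanide and nitro (N-bound nitrite) are strong-field ligands (high in the spectrochemical series) for a first-row metal, so the complex is low-spin. The t₂g⁶e_g¹ (low-spin) configuration has an unevenly filled e_g set; the Jahn–Teller theorem predicts a tetragonal distortion (typically axial elongation) to lift the degeneracy.

[Co(CN)₃(NO₂)₃]⁴−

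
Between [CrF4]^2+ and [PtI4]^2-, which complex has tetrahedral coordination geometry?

For [CrF4]^2+: Summing ligand charges against the +2 overall charge gives an oxidation state of +6 for chromium. Group 6 minus oxidation state 6 gives a d⁰ configuration. A d⁰ ion has no crystal-field stabilisation preference between square planar and tetrahedral, so four ligands adopt the sterically favoured tetrahedral geometry. → tetrahedral.
For [PtI4]^2-: Each iodide is −1; balancing the −2 overall charge requires Pt(II). Platinum is a group-10 element; Pt(II) is therefore d⁸. A 5d d⁸ ion has a large crystal-field splitting; square planar leaves the high-energy d_{x²−y²} orbital empty and maximises CFSE. → square planar.

[CrF4]^2+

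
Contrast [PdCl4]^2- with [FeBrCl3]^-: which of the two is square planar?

For [PdCl4]^2-: Ligand charges: each chloride is −1. With an overall charge of −2 the palladium centre must be in the +2 oxidation state. Palladium is a group-10 element; Pd(II) is therefore d⁸. A 4d d⁸ ion has a large crystal-field splitting; square planar leaves the high-energy d_{x²−y²} orbital empty and maximises CFSE. → square planar.
For [FeBrCl3]^-: Each bromide is −1; each chloride is −1; balancing the −1 overall charge requires Fe(III). Fe sits in group 8, so the d-electron count is 8 − 3 = 5. A high-spin d⁵ ion has zero CFSE in either geometry, so four ligands adopt the sterically favoured tetrahedral geometry. → tetrahedral.

[PdCl4]^2-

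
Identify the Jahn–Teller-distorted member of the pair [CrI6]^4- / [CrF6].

[CrI6]^4-: Summing ligand charges against the −4 overall charge gives an oxidation state of +2 for chromium. Chromium is a group-6 element; Cr(II) is therefore d⁴. Iodide is a weak-field ligand for a first-row metal, so the complex is high-spin. The t₂g³e_g¹ (high-spin) configuration has an unevenly filled e_g set; the Jahn–Teller theorem predicts a tetragonal distortion (typically axial elongation) to lift the degeneracy.
[CrF6]: Each fluoride is −1; balancing the 0 overall charge requires Cr(VI). Chromium is a group-6 element; Cr(VI) is therefore d⁰. The d⁰ configuration leaves the e_g set evenly filled (or empty) — no strong Jahn–Teller driving force.

[CrI6]^4-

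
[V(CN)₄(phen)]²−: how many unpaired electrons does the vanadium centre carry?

3

Each cyanide is −1; 1,10-phenanthroline is neutral; balancing the −2 overall charge requires V(II).
Vanadium is a group-5 element; V(II) is therefore d³.
Counting donor atoms: 4×cyanide (monodentate) → 4 donors; 1×1,10-phenanthroline (bidentate) → 2 donors. Coordination number = 6.
In an octahedral field the d³ configuration is t₂g³e_g⁰ (only one arrangement possible), giving 3 unpaired electrons.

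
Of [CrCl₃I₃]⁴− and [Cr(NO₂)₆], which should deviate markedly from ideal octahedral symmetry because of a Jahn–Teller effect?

[CrCl₃I₃]⁴−

[CrCl₃I₃]⁴−: Ligand charges: each chloride is −1; each iodide is −1. With an overall charge of −4 the chromium centre must be in the +2 oxidation state. Cr sits in group 6, so the d-electron count is 6 − 2 = 4. Chloride and iodide are weak-field ligands for a first-row metal, so the complex is high-spin. The t₂g³e_g¹ (high-spin) configuration has an unevenly filled e_g set; the Jahn–Teller theorem predicts a tetragonal distortion (typically axial elongation) to lift the degeneracy.
[Cr(NO₂)₆]: Each nitro (N-bound nitrite) is −1; balancing the 0 overall charge requires Cr(VI). Group 6 minus oxidation state 6 gives a d⁰ configuration. The d⁰ configuration leaves the e_g set evenly filled (or empty) — no strong Jahn–Teller driving force.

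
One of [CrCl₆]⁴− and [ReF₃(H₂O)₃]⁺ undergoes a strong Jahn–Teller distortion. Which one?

[CrCl₆]⁴−: Each chloride is −1; balancing the −4 overall charge requires Cr(II). Cr sits in group 6, so the d-electron count is 6 − 2 = 4. Chloride is a weak-field ligand for a first-row metal, so the complex is high-spin. The t₂g³e_g¹ (high-spin) configuration has an unevenly filled e_g set; the Jahn–Teller theorem predicts a tetragonal distortion (typically axial elongation) to lift the degeneracy.
[ReF₃(H₂O)₃]⁺: Summing ligand charges against the +1 overall charge gives an oxidation state of +4 for rhenium. Re sits in group 7, so the d-electron count is 7 − 4 = 3. The d³ configuration leaves the e_g set evenly filled (or empty) — no strong Jahn–Teller driving force.

[CrCl₆]⁴−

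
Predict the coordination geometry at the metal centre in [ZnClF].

linear

Each chloride is −1; each fluoride is −1; balancing the 0 overall charge requires Zn(II).
Group 12 minus oxidation state 2 gives a d¹⁰ configuration.
Coordination number: 2.
A d¹⁰ ion with only two ligands adopts a linear arrangement (sp hybridisation; no CFSE preference).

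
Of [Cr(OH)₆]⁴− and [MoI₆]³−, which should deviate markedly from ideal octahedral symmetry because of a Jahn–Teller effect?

[Cr(OH)₆]⁴−: Summing ligand charges against the −4 overall charge gives an oxidation state of +2 for chromium. Chromium is a group-6 element; Cr(II) is therefore d⁴. Hydroxide is a weak-field ligand for a first-row metal, so the complex is high-spin. The t₂g³e_g¹ (high-spin) configuration has an unevenly filled e_g set; the Jahn–Teller theorem predicts a tetragonal distortion (typically axial elongation) to lift the degeneracy.
[MoI₆]³−: Each iodide is −1; balancing the −3 overall charge requires Mo(III). Group 6 minus oxidation state 3 gives a d³ configuration. The d³ configuration leaves the e_g set evenly filled (or empty) — no strong Jahn–Teller driving force.

[Cr(OH)₆]⁴−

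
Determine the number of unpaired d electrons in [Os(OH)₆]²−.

2

Each hydroxide is −1; balancing the −2 overall charge requires Os(IV).
Group 8 minus oxidation state 4 gives a d⁴ configuration.
The spin state decides the count: a 5d ion has a large Δₒ and is invariably low-spin.
An octahedral low-spin d⁴ ion is t₂g⁴e_g⁰, giving 2 unpaired electrons.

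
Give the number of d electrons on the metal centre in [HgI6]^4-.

d10

Summing ligand charges against the −4 overall charge gives an oxidation state of +2 for mercury.
Mercury is a group-12 element; Hg(II) is therefore d¹⁰.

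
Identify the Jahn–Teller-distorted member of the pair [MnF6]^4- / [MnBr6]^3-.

[MnF6]^4-: Each fluoride is −1; balancing the −4 overall charge requires Mn(II). Mn sits in group 7, so the d-electron count is 7 − 2 = 5. Fluoride is a weak-field ligand for a first-row metal, so the complex is high-spin. The d⁵ configuration leaves the e_g set evenly filled (or empty) — no strong Jahn–Teller driving force.
[MnBr6]^3-: Ligand charges: each bromide is −1. With an overall charge of −3 the manganese centre must be in the +3 oxidation state. Group 7 minus oxidation state 3 gives a d⁴ configuration. Bromide is a weak-field ligand for a first-row metal, so the complex is high-spin. The t₂g³e_g¹ (high-spin) configuration has an unevenly filled e_g set; the Jahn–Teller theorem predicts a tetragonal distortion (typically axial elongation) to lift the degeneracy.

[MnBr6]^3-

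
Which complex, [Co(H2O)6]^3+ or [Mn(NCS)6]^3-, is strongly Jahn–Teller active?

[Mn(NCS)6]^3-

[Co(H2O)6]^3+: Summing ligand charges against the +3 overall charge gives an oxidation state of +3 for cobalt. Co sits in group 9, so the d-electron count is 9 − 3 = 6. Co(III) has an exceptionally large octahedral splitting and is low-spin with essentially every ligand except fluoride. The d⁶ configuration leaves the e_g set evenly filled (or empty) — no strong Jahn–Teller driving force.
[Mn(NCS)6]^3-: Each isothiocyanate is −1; balancing the −3 overall charge requires Mn(III). Group 7 minus oxidation state 3 gives a d⁴ configuration. Isothiocyanate is a weak-field ligand for a first-row metal, so the complex is high-spin. The t₂g³e_g¹ (high-spin) configuration has an unevenly filled e_g set; the Jahn–Teller theorem predicts a tetragonal distortion (typically axial elongation) to lift the degeneracy.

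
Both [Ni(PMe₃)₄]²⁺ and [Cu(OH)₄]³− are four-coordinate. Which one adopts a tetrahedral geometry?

[Cu(OH)₄]³−

For [Ni(PMe₃)₄]²⁺: Trimethylphosphine is neutral; balancing the +2 overall charge requires Ni(II). Ni sits in group 10, so the d-electron count is 10 − 2 = 8. Trimethylphosphine is a strong-field ligand (high in the spectrochemical series). A 3d d⁸ ion with strong-field ligands gains enough CFSE to favour square planar over tetrahedral. → square planar.
For [Cu(OH)₄]³−: Each hydroxide is −1; balancing the −3 overall charge requires Cu(I). Copper is a group-11 element; Cu(I) is therefore d¹⁰. A d¹⁰ ion has no crystal-field stabilisation preference between square planar and tetrahedral, so four ligands adopt the sterically favoured tetrahedral geometry. → tetrahedral.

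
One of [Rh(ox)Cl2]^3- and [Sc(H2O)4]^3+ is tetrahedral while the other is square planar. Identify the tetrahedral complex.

[Sc(H2O)4]^3+

For [Rh(ox)Cl2]^3-: Ligand charges: each oxalate is −2; each chloride is −1. With an overall charge of −3 the rhodium centre must be in the +1 oxidation state. Group 9 minus oxidation state 1 gives a d⁸ configuration. A 4d d⁸ ion has a large crystal-field splitting; square planar leaves the high-energy d_{x²−y²} orbital empty and maximises CFSE. → square planar.
For [Sc(H2O)4]^3+: Ligand charges: water is neutral. With an overall charge of +3 the scandium centre must be in the +3 oxidation state. Group 3 minus oxidation state 3 gives a d⁰ configuration. A d⁰ ion has no crystal-field stabilisation preference between square planar and tetrahedral, so four ligands adopt the sterically favoured tetrahedral geometry. → tetrahedral.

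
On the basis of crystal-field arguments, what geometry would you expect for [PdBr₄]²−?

square planar

Each bromide is −1; balancing the −2 overall charge requires Pd(II).
Palladium is a group-10 element; Pd(II) is therefore d⁸.
Coordination number: 4.
A 4d d⁸ ion has a large crystal-field splitting; square planar leaves the high-energy d_{x²−y²} orbital empty and maximises CFSE.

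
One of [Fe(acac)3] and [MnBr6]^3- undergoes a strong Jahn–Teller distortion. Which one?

[Fe(acac)3]: Each acetylacetonate is −1; balancing the 0 overall charge requires Fe(III). Fe sits in group 8, so the d-electron count is 8 − 3 = 5. Acetylacetonate is a weak-field ligand for a first-row metal, so the complex is high-spin. The d⁵ configuration leaves the e_g set evenly filled (or empty) — no strong Jahn–Teller driving force.
[MnBr6]^3-: Summing ligand charges against the −3 overall charge gives an oxidation state of +3 for manganese. Mn sits in group 7, so the d-electron count is 7 − 3 = 4. Bromide is a weak-field ligand for a first-row metal, so the complex is high-spin. The t₂g³e_g¹ (high-spin) configuration has an unevenly filled e_g set; the Jahn–Teller theorem predicts a tetragonal distortion (typically axial elongation) to lift the degeneracy.

[MnBr6]^3-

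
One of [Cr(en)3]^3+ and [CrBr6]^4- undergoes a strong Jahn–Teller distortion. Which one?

[Cr(en)3]^3+: Ethylenediamine is neutral; balancing the +3 overall charge requires Cr(III). Cr sits in group 6, so the d-electron count is 6 − 3 = 3. The d³ configuration leaves the e_g set evenly filled (or empty) — no strong Jahn–Teller driving force.
[CrBr6]^4-: Each bromide is −1; balancing the −4 overall charge requires Cr(II). Cr sits in group 6, so the d-electron count is 6 − 2 = 4. Bromide is a weak-field ligand for a first-row metal, so the complex is high-spin. The t₂g³e_g¹ (high-spin) configuration has an unevenly filled e_g set; the Jahn–Teller theorem predicts a tetragonal distortion (typically axial elongation) to lift the degeneracy.

[CrBr6]^4-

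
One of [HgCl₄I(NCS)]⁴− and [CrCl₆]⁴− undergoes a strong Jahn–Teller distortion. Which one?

[CrCl₆]⁴−

[HgCl₄I(NCS)]⁴−: Ligand charges: each chloride is −1; each iodide is −1; each isothiocyanate is −1. With an overall charge of −4 the mercury centre must be in the +2 oxidation state. Group 12 minus oxidation state 2 gives a d¹⁰ configuration. The d¹⁰ configuration leaves the e_g set evenly filled (or empty) — no strong Jahn–Teller driving force.
[CrCl₆]⁴−: Each chloride is −1; balancing the −4 overall charge requires Cr(II). Cr sits in group 6, so the d-electron count is 6 − 2 = 4. Chloride is a weak-field ligand for a first-row metal, so the complex is high-spin. The t₂g³e_g¹ (high-spin) configuration has an unevenly filled e_g set; the Jahn–Teller theorem predicts a tetragonal distortion (typically axial elongation) to lift the degeneracy.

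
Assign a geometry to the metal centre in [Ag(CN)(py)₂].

Ligand charges: each cyanide is −1; pyridine is neutral. With an overall charge of 0 the silver centre must be in the +1 oxidation state.
Group 11 minus oxidation state 1 gives a d¹⁰ configuration.
Coordination number: 3.
Three ligands around a d¹⁰ centre minimise repulsion in a trigonal-planar arrangement.

trigonal planar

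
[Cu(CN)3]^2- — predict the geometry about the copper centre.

Each cyanide is −1; balancing the −2 overall charge requires Cu(I).
Copper is a group-11 element; Cu(I) is therefore d¹⁰.
With 3 monodentate ligands the coordination number is 3.
Three ligands around a d¹⁰ centre minimise repulsion in a trigonal-planar arrangement.

trigonal planar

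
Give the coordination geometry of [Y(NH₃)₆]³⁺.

octahedral

Ligand charges: ammonia is neutral. With an overall charge of +3 the yttrium centre must be in the +3 oxidation state.
Y sits in group 3, so the d-electron count is 3 − 3 = 0.
Coordination number: 6.
Six donors around a single metal centre give an octahedral coordination sphere.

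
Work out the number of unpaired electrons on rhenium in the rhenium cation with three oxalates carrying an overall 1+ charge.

Each oxalate is −2; balancing the +1 overall charge requires Re(VII).
Group 7 minus oxidation state 7 gives a d⁰ configuration.
Counting donor atoms: 3×oxalate (bidentate) → 6 donors. Coordination number = 6.
In an octahedral field the d⁰ configuration is t₂g⁰e_g⁰, giving 0 unpaired electrons.

0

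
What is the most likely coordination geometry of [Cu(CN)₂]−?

linear

Ligand charges: each cyanide is −1. With an overall charge of −1 the copper centre must be in the +1 oxidation state.
Copper is a group-11 element; Cu(I) is therefore d¹⁰.
Coordination number: 2.
A d¹⁰ ion with only two ligands adopts a linear arrangement (sp hybridisation; no CFSE preference).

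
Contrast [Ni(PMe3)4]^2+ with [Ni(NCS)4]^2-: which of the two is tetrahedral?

[Ni(NCS)4]^2-

For [Ni(PMe3)4]^2+: Summing ligand charges against the +2 overall charge gives an oxidation state of +2 for nickel. Ni sits in group 10, so the d-electron count is 10 − 2 = 8. Trimethylphosphine is a strong-field ligand (high in the spectrochemical series). A 3d d⁸ ion with strong-field ligands gains enough CFSE to favour square planar over tetrahedral. → square planar.
For [Ni(NCS)4]^2-: Summing ligand charges against the −2 overall charge gives an oxidation state of +2 for nickel. Group 10 minus oxidation state 2 gives a d⁸ configuration. Isothiocyanate is a weak-field ligand. With weak-field ligands the CFSE gain from square planar is small, so a 3d d⁸ ion takes the sterically preferred tetrahedral geometry. → tetrahedral.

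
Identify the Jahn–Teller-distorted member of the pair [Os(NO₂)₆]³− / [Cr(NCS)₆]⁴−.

[Cr(NCS)₆]⁴−

[Os(NO₂)₆]³−: Each nitro (N-bound nitrite) is −1; balancing the −3 overall charge requires Os(III). Group 8 minus oxidation state 3 gives a d⁵ configuration. A 5d ion has a large Δₒ and is invariably low-spin. The d⁵ configuration leaves the e_g set evenly filled (or empty) — no strong Jahn–Teller driving force.
[Cr(NCS)₆]⁴−: Summing ligand charges against the −4 overall charge gives an oxidation state of +2 for chromium. Chromium is a group-6 element; Cr(II) is therefore d⁴. Isothiocyanate is a weak-field ligand for a first-row metal, so the complex is high-spin. The t₂g³e_g¹ (high-spin) configuration has an unevenly filled e_g set; the Jahn–Teller theorem predicts a tetragonal distortion (typically axial elongation) to lift the degeneracy.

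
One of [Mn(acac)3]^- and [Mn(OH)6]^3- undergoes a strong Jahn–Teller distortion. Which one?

[Mn(acac)3]^-: Summing ligand charges against the −1 overall charge gives an oxidation state of +2 for manganese. Group 7 minus oxidation state 2 gives a d⁵ configuration. Acetylacetonate is a weak-field ligand for a first-row metal, so the complex is high-spin. The d⁵ configuration leaves the e_g set evenly filled (or empty) — no strong Jahn–Teller driving force.
[Mn(OH)6]^3-: Each hydroxide is −1; balancing the −3 overall charge requires Mn(III). Group 7 minus oxidation state 3 gives a d⁴ configuration. Hydroxide is a weak-field ligand for a first-row metal, so the complex is high-spin. The t₂g³e_g¹ (high-spin) configuration has an unevenly filled e_g set; the Jahn–Teller theorem predicts a tetragonal distortion (typically axial elongation) to lift the degeneracy.

[Mn(OH)6]^3-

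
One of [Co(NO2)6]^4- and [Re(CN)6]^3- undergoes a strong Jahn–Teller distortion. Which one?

[Co(NO2)6]^4-: Ligand charges: each nitro (N-bound nitrite) is −1. With an overall charge of −4 the cobalt centre must be in the +2 oxidation state. Group 9 minus oxidation state 2 gives a d⁷ configuration. Nitro (N-bound nitrite) is a strong-field ligand (high in the spectrochemical series) for a first-row metal, so the complex is low-spin. The t₂g⁶e_g¹ (low-spin) configuration has an unevenly filled e_g set; the Jahn–Teller theorem predicts a tetragonal distortion (typically axial elongation) to lift the degeneracy.
[Re(CN)6]^3-: Each cyanide is −1; balancing the −3 overall charge requires Re(III). Rhenium is a group-7 element; Re(III) is therefore d⁴. A 5d ion has a large Δₒ and is invariably low-spin. The d⁴ configuration leaves the e_g set evenly filled (or empty) — no strong Jahn–Teller driving force.

[Co(NO2)6]^4-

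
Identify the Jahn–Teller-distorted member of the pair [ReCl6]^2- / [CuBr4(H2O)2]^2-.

[CuBr4(H2O)2]^2-

[ReCl6]^2-: Ligand charges: each chloride is −1. With an overall charge of −2 the rhenium centre must be in the +4 oxidation state. Group 7 minus oxidation state 4 gives a d³ configuration. The d³ configuration leaves the e_g set evenly filled (or empty) — no strong Jahn–Teller driving force.
[CuBr4(H2O)2]^2-: Ligand charges: each bromide is −1; water is neutral. With an overall charge of −2 the copper centre must be in the +2 oxidation state. Group 11 minus oxidation state 2 gives a d⁹ configuration. The t₂g⁶e_g³ configuration has an unevenly filled e_g set; the Jahn–Teller theorem predicts a tetragonal distortion (typically axial elongation) to lift the degeneracy.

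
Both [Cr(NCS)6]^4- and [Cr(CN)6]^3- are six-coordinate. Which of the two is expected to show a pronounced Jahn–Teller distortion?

[Cr(NCS)6]^4-: Summing ligand charges against the −4 overall charge gives an oxidation state of +2 for chromium. Chromium is a group-6 element; Cr(II) is therefore d⁴. Isothiocyanate is a weak-field ligand for a first-row metal, so the complex is high-spin. The t₂g³e_g¹ (high-spin) configuration has an unevenly filled e_g set; the Jahn–Teller theorem predicts a tetragonal distortion (typically axial elongation) to lift the degeneracy.
[Cr(CN)6]^3-: Summing ligand charges against the −3 overall charge gives an oxidation state of +3 for chromium. Cr sits in group 6, so the d-electron count is 6 − 3 = 3. The d³ configuration leaves the e_g set evenly filled (or empty) — no strong Jahn–Teller driving force.

[Cr(NCS)6]^4-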